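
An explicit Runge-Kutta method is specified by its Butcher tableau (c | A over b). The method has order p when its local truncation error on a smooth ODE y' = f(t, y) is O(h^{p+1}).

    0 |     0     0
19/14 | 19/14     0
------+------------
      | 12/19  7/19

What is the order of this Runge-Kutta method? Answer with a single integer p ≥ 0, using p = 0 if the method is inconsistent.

b = (12/19, 7/19)
c = (0, 19/14)
Σ b_i: 12/19·1 + 7/19·1 = 1 ✓
b·c: 7/19·19/14 = 1/2 ✓; 2 stages ⇒ order 2.

2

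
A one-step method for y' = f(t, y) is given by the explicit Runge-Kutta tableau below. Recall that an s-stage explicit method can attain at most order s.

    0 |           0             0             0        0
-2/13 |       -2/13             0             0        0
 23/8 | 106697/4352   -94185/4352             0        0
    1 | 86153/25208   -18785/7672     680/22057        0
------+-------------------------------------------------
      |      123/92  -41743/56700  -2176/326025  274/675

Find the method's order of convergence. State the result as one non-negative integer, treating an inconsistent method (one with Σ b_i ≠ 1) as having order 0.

4

b = (123/92, -41743/56700, -2176/326025, 274/675)
c = (0, -2/13, 23/8, 1)
Ac = (0, 0, 7245/2176, 255/548)
Σ b_i: 123/92·1 + (-41743/56700)·1 + (-2176/326025)·1 + 274/675·1 = 1 ✓
b·c: (-41743/56700)·(-2/13) + (-2176/326025)·23/8 + 274/675·1 = 1/2 ✓
b·c²: (-41743/56700)·4/169 + (-2176/326025)·529/64 + 274/675·1 = 1/3 ✓
b·Ac: (-2176/326025)·7245/2176 + 274/675·255/548 = 1/6 ✓
b·c³: (-41743/56700)·(-8/2197) + (-2176/326025)·12167/512 + 274/675·1 = 1/4 ✓
b·(c∘Ac): (-2176/326025)·166635/17408 + 274/675·255/548 = 1/8 ✓
b·Ac²: (-2176/326025)·(-7245/14144) + 274/675·2805/14248 = 1/12 ✓
b·A²c: 274/675·225/2192 = 1/24 ✓; 4 stages ⇒ order 4.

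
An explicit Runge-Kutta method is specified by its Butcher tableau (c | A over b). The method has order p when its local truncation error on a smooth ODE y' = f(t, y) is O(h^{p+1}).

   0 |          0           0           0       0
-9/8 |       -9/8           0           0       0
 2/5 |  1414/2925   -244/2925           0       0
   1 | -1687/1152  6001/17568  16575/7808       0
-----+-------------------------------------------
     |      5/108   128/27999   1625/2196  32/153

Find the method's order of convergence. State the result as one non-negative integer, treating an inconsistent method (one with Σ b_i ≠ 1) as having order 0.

4

b = (5/108, 128/27999, 1625/2196, 32/153)
c = (0, -9/8, 2/5, 1)
Ac = (0, 0, 61/650, 119/256)
Σ b_i: 5/108·1 + 128/27999·1 + 1625/2196·1 + 32/153·1 = 1 ✓
b·c: 128/27999·(-9/8) + 1625/2196·2/5 + 32/153·1 = 1/2 ✓
b·c²: 128/27999·81/64 + 1625/2196·4/25 + 32/153·1 = 1/3 ✓
b·Ac: 1625/2196·61/650 + 32/153·119/256 = 1/6 ✓
b·c³: 128/27999·(-729/512) + 1625/2196·8/125 + 32/153·1 = 1/4 ✓
b·(c∘Ac): 1625/2196·61/1625 + 32/153·119/256 = 1/8 ✓
b·Ac²: 1625/2196·(-549/5200) + 32/153·1581/2048 = 1/12 ✓
b·A²c: 32/153·51/256 = 1/24 ✓; 4 stages ⇒ order 4.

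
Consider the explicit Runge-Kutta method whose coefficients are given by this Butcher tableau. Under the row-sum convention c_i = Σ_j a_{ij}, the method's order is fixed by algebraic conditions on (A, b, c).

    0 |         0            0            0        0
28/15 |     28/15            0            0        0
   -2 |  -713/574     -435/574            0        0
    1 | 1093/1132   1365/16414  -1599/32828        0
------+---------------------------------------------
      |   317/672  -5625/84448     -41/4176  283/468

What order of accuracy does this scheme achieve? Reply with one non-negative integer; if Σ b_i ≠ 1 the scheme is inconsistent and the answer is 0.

4

b = (317/672, -5625/84448, -41/4176, 283/468)
c = (0, 28/15, -2, 1)
Ac = (0, 0, -58/41, 143/566)
Σ b_i: 317/672·1 + (-5625/84448)·1 + (-41/4176)·1 + 283/468·1 = 1 ✓
b·c: (-5625/84448)·28/15 + (-41/4176)·(-2) + 283/468·1 = 1/2 ✓
b·c²: (-5625/84448)·784/225 + (-41/4176)·4 + 283/468·1 = 1/3 ✓
b·Ac: (-41/4176)·(-58/41) + 283/468·143/566 = 1/6 ✓
b·c³: (-5625/84448)·21952/3375 + (-41/4176)·(-8) + 283/468·1 = 1/4 ✓
b·(c∘Ac): (-41/4176)·116/41 + 283/468·143/566 = 1/8 ✓
b·Ac²: (-41/4176)·(-1624/615) + 283/468·403/4245 = 1/12 ✓
b·A²c: 283/468·39/566 = 1/24 ✓; 4 stages ⇒ order 4.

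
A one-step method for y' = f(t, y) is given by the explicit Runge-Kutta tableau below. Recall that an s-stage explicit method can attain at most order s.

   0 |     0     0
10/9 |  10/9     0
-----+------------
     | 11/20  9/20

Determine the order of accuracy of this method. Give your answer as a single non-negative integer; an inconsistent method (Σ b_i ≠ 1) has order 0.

2

b = (11/20, 9/20)
c = (0, 10/9)
Σ b_i: 11/20·1 + 9/20·1 = 1 ✓
b·c: 9/20·10/9 = 1/2 ✓; 2 stages ⇒ order 2.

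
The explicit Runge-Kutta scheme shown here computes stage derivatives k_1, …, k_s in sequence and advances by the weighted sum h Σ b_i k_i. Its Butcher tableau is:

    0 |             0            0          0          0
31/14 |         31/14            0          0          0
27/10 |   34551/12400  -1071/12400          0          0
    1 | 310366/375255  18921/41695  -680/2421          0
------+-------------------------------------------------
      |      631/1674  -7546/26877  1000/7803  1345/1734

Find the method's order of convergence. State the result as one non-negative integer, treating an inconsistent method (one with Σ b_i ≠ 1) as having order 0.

b = (631/1674, -7546/26877, 1000/7803, 1345/1734)
c = (0, 31/14, 27/10, 1)
Ac = (0, 0, -153/800, 663/2690)
Σ b_i: 631/1674·1 + (-7546/26877)·1 + 1000/7803·1 + 1345/1734·1 = 1 ✓
b·c: (-7546/26877)·31/14 + 1000/7803·27/10 + 1345/1734·1 = 1/2 ✓
b·c²: (-7546/26877)·961/196 + 1000/7803·729/100 + 1345/1734·1 = 1/3 ✓
b·Ac: 1000/7803·(-153/800) + 1345/1734·663/2690 = 1/6 ✓
b·c³: (-7546/26877)·29791/2744 + 1000/7803·19683/1000 + 1345/1734·1 = 1/4 ✓
b·(c∘Ac): 1000/7803·(-4131/8000) + 1345/1734·663/2690 = 1/8 ✓
b·Ac²: 1000/7803·(-4743/11200) + 1345/1734·6681/37660 = 1/12 ✓
b·A²c: 1345/1734·289/5380 = 1/24 ✓; 4 stages ⇒ order 4.

4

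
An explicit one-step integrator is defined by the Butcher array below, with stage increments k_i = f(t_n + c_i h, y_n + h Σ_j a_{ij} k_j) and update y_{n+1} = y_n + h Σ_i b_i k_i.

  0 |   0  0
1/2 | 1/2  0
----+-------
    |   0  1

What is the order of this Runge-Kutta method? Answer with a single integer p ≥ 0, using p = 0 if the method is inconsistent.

b = (0, 1)
c = (0, 1/2)
Σ b_i: 1·1 = 1 ✓
b·c: 1·1/2 = 1/2 ✓; 2 stages ⇒ order 2.

2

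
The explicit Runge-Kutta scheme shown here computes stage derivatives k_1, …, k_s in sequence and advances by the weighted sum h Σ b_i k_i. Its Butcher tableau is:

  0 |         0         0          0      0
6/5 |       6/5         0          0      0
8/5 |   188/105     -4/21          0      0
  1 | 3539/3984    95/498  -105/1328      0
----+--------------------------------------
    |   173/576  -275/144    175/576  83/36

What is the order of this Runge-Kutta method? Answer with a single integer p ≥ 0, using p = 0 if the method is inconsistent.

4

b = (173/576, -275/144, 175/576, 83/36)
c = (0, 6/5, 8/5, 1)
Ac = (0, 0, -8/35, 17/166)
Σ b_i: 173/576·1 + (-275/144)·1 + 175/576·1 + 83/36·1 = 1 ✓
b·c: (-275/144)·6/5 + 175/576·8/5 + 83/36·1 = 1/2 ✓
b·c²: (-275/144)·36/25 + 175/576·64/25 + 83/36·1 = 1/3 ✓
b·Ac: 175/576·(-8/35) + 83/36·17/166 = 1/6 ✓
b·c³: (-275/144)·216/125 + 175/576·512/125 + 83/36·1 = 1/4 ✓
b·(c∘Ac): 175/576·(-64/175) + 83/36·17/166 = 1/8 ✓
b·Ac²: 175/576·(-48/175) + 83/36·6/83 = 1/12 ✓
b·A²c: 83/36·3/166 = 1/24 ✓; 4 stages ⇒ order 4.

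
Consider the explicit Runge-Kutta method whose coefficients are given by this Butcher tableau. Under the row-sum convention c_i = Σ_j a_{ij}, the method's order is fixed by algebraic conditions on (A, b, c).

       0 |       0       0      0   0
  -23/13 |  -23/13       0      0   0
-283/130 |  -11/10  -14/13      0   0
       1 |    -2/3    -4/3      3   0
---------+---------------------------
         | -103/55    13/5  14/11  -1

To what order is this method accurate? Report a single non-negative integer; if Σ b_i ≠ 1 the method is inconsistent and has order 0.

1

b = (-103/55, 13/5, 14/11, -1)
c = (0, -23/13, -283/130, 1)
Ac = (0, 0, 322/169, -1627/390)
Σ b_i: (-103/55)·1 + 13/5·1 + 14/11·1 + (-1)·1 = 1 ✓
b·c: 13/5·(-23/13) + 14/11·(-283/130) + (-1)·1 = -1197/143 ≠ 1/2 ⇒ order 1.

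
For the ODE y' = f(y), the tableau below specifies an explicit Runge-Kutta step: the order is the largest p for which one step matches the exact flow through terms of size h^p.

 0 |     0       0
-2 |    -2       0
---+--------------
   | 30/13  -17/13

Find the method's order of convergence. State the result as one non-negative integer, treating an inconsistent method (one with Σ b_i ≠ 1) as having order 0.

1

b = (30/13, -17/13)
c = (0, -2)
Σ b_i: 30/13·1 + (-17/13)·1 = 1 ✓
b·c: (-17/13)·(-2) = 34/13 ≠ 1/2 ⇒ order 1.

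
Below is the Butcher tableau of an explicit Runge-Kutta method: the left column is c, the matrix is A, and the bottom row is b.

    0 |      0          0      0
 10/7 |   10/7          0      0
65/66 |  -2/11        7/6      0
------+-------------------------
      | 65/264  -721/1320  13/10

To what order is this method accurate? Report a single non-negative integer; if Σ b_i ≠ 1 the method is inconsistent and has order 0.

b = (65/264, -721/1320, 13/10)
c = (0, 10/7, 65/66)
Ac = (0, 0, 5/3)
Σ b_i: 65/264·1 + (-721/1320)·1 + 13/10·1 = 1 ✓
b·c: (-721/1320)·10/7 + 13/10·65/66 = 1/2 ✓
b·c²: (-721/1320)·100/49 + 13/10·4225/4356 = 8915/60984 ≠ 1/3 ⇒ order 2.
b·Ac: 13/10·5/3 = 13/6 ≠ 1/6

2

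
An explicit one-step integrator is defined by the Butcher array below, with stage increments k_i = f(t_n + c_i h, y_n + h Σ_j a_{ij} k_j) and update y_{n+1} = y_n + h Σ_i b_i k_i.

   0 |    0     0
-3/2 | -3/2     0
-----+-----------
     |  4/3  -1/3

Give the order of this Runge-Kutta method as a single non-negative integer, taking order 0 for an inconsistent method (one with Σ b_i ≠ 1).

b = (4/3, -1/3)
c = (0, -3/2)
Σ b_i: 4/3·1 + (-1/3)·1 = 1 ✓
b·c: (-1/3)·(-3/2) = 1/2 ✓; 2 stages ⇒ order 2.

2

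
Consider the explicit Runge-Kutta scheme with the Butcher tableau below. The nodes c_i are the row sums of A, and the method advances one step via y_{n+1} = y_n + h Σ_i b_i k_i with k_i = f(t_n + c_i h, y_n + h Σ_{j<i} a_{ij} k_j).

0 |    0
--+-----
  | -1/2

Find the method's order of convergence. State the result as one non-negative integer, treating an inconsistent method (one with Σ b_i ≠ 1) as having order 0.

0

b = (-1/2)
c = (0)
Σ b_i: (-1/2)·1 = -1/2 ≠ 1 ⇒ order 0.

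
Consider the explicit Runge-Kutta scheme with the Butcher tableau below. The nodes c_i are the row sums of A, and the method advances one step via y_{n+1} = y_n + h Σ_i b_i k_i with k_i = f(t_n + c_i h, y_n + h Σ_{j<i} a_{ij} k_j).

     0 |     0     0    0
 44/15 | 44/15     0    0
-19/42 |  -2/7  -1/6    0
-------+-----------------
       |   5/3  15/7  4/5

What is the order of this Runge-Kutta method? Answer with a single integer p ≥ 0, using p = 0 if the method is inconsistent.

0

b = (5/3, 15/7, 4/5)
c = (0, 44/15, -19/42)
Ac = (0, 0, -22/45)
Σ b_i: 5/3·1 + 15/7·1 + 4/5·1 = 484/105 ≠ 1 ⇒ order 0.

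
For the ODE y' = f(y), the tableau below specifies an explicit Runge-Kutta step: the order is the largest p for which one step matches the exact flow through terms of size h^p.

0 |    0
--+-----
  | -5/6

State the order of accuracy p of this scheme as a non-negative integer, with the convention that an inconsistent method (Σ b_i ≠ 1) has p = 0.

b = (-5/6)
c = (0)
Σ b_i: (-5/6)·1 = -5/6 ≠ 1 ⇒ order 0.

0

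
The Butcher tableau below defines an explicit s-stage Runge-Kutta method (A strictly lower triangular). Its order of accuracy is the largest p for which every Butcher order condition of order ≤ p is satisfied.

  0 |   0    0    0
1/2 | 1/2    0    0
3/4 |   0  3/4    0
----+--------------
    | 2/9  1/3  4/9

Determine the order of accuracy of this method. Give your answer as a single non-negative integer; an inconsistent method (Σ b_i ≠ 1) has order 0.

b = (2/9, 1/3, 4/9)
c = (0, 1/2, 3/4)
Ac = (0, 0, 3/8)
Σ b_i: 2/9·1 + 1/3·1 + 4/9·1 = 1 ✓
b·c: 1/3·1/2 + 4/9·3/4 = 1/2 ✓
b·c²: 1/3·1/4 + 4/9·9/16 = 1/3 ✓
b·Ac: 4/9·3/8 = 1/6 ✓; 3 stages ⇒ order 3.

3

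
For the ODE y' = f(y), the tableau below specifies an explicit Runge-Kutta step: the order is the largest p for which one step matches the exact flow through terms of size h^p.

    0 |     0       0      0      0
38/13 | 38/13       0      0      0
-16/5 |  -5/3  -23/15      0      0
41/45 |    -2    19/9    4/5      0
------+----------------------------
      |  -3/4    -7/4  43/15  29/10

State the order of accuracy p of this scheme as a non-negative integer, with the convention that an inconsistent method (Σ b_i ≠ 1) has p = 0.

b = (-3/4, -7/4, 43/15, 29/10)
c = (0, 38/13, -16/5, 41/45)
Ac = (0, 0, -874/195, 10562/2925)
Σ b_i: (-3/4)·1 + (-7/4)·1 + 43/15·1 + 29/10·1 = 49/15 ≠ 1 ⇒ order 0.

0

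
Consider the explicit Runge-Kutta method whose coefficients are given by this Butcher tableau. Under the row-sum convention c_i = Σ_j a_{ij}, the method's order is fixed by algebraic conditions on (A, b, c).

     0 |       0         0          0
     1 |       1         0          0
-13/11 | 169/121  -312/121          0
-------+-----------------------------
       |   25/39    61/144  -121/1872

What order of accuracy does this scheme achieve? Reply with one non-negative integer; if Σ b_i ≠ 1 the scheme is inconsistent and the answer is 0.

b = (25/39, 61/144, -121/1872)
c = (0, 1, -13/11)
Ac = (0, 0, -312/121)
Σ b_i: 25/39·1 + 61/144·1 + (-121/1872)·1 = 1 ✓
b·c: 61/144·1 + (-121/1872)·(-13/11) = 1/2 ✓
b·c²: 61/144·1 + (-121/1872)·169/121 = 1/3 ✓
b·Ac: (-121/1872)·(-312/121) = 1/6 ✓; 3 stages ⇒ order 3.

3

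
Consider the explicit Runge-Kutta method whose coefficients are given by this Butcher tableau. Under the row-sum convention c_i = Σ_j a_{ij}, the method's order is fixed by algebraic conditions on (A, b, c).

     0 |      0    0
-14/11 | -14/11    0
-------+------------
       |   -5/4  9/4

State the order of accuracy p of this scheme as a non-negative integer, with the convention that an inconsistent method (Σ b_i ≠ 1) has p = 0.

1

b = (-5/4, 9/4)
c = (0, -14/11)
Σ b_i: (-5/4)·1 + 9/4·1 = 1 ✓
b·c: 9/4·(-14/11) = -63/22 ≠ 1/2 ⇒ order 1.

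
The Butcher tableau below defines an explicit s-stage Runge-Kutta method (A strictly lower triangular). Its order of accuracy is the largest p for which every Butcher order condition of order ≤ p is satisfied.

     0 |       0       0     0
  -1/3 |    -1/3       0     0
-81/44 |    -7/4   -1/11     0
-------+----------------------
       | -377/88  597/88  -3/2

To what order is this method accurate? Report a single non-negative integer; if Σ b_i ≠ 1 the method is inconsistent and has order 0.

2

b = (-377/88, 597/88, -3/2)
c = (0, -1/3, -81/44)
Ac = (0, 0, 1/33)
Σ b_i: (-377/88)·1 + 597/88·1 + (-3/2)·1 = 1 ✓
b·c: 597/88·(-1/3) + (-3/2)·(-81/44) = 1/2 ✓
b·c²: 597/88·1/9 + (-3/2)·6561/1936 = -50293/11616 ≠ 1/3 ⇒ order 2.
b·Ac: (-3/2)·1/33 = -1/22 ≠ 1/6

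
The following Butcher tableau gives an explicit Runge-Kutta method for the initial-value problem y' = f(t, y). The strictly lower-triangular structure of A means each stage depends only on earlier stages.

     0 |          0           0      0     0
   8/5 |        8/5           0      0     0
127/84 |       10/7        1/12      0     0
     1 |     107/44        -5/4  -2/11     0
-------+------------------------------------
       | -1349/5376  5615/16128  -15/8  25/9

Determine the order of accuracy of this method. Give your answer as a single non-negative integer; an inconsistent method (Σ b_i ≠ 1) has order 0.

b = (-1349/5376, 5615/16128, -15/8, 25/9)
c = (0, 8/5, 127/84, 1)
Ac = (0, 0, 2/15, -1051/462)
Σ b_i: (-1349/5376)·1 + 5615/16128·1 + (-15/8)·1 + 25/9·1 = 1 ✓
b·c: 5615/16128·8/5 + (-15/8)·127/84 + 25/9·1 = 1/2 ✓
b·c²: 5615/16128·64/25 + (-15/8)·16129/7056 + 25/9·1 = -19347/31360 ≠ 1/3 ⇒ order 2.
b·Ac: (-15/8)·2/15 + 25/9·(-1051/462) = -54629/8316 ≠ 1/6

2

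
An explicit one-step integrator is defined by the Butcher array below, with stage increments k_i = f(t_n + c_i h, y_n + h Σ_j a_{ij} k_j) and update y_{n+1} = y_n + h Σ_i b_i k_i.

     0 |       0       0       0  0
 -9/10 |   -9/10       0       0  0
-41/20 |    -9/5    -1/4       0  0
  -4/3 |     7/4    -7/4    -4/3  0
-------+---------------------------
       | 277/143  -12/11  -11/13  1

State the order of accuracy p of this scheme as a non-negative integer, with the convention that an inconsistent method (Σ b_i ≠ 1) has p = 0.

b = (277/143, -12/11, -11/13, 1)
c = (0, -9/10, -41/20, -4/3)
Ac = (0, 0, 9/40, 517/120)
Σ b_i: 277/143·1 + (-12/11)·1 + (-11/13)·1 + 1·1 = 1 ✓
b·c: (-12/11)·(-9/10) + (-11/13)·(-41/20) + 1·(-4/3) = 11867/8580 ≠ 1/2 ⇒ order 1.

1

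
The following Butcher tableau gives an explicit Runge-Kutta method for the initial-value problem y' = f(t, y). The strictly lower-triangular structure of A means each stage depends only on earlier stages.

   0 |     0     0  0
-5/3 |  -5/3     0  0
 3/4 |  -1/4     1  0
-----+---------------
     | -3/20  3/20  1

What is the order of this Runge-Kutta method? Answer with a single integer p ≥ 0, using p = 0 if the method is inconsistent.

2

b = (-3/20, 3/20, 1)
c = (0, -5/3, 3/4)
Ac = (0, 0, -5/3)
Σ b_i: (-3/20)·1 + 3/20·1 + 1·1 = 1 ✓
b·c: 3/20·(-5/3) + 1·3/4 = 1/2 ✓
b·c²: 3/20·25/9 + 1·9/16 = 47/48 ≠ 1/3 ⇒ order 2.
b·Ac: 1·(-5/3) = -5/3 ≠ 1/6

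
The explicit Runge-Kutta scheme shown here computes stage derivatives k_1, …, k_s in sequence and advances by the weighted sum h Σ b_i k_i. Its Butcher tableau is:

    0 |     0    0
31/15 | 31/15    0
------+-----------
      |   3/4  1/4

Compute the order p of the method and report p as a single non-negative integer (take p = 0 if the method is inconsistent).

1

b = (3/4, 1/4)
c = (0, 31/15)
Σ b_i: 3/4·1 + 1/4·1 = 1 ✓
b·c: 1/4·31/15 = 31/60 ≠ 1/2 ⇒ order 1.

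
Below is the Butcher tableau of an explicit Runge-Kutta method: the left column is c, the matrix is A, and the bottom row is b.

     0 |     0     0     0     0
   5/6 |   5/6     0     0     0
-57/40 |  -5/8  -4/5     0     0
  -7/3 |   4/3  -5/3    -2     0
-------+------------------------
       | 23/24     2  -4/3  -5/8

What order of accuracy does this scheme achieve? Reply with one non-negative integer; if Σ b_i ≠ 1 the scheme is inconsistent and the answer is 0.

1

b = (23/24, 2, -4/3, -5/8)
c = (0, 5/6, -57/40, -7/3)
Ac = (0, 0, -2/3, 263/180)
Σ b_i: 23/24·1 + 2·1 + (-4/3)·1 + (-5/8)·1 = 1 ✓
b·c: 2·5/6 + (-4/3)·(-57/40) + (-5/8)·(-7/3) = 201/40 ≠ 1/2 ⇒ order 1.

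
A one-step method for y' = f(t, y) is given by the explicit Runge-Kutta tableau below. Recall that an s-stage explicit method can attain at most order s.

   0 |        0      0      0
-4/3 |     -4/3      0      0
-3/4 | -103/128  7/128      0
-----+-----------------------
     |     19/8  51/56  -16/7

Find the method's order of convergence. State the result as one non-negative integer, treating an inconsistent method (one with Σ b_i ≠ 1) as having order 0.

3

b = (19/8, 51/56, -16/7)
c = (0, -4/3, -3/4)
Ac = (0, 0, -7/96)
Σ b_i: 19/8·1 + 51/56·1 + (-16/7)·1 = 1 ✓
b·c: 51/56·(-4/3) + (-16/7)·(-3/4) = 1/2 ✓
b·c²: 51/56·16/9 + (-16/7)·9/16 = 1/3 ✓
b·Ac: (-16/7)·(-7/96) = 1/6 ✓; 3 stages ⇒ order 3.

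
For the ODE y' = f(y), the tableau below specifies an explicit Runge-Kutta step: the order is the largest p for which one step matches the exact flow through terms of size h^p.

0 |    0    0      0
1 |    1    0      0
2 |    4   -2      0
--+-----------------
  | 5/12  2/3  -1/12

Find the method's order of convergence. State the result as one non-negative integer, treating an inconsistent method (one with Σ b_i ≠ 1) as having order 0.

b = (5/12, 2/3, -1/12)
c = (0, 1, 2)
Ac = (0, 0, -2)
Σ b_i: 5/12·1 + 2/3·1 + (-1/12)·1 = 1 ✓
b·c: 2/3·1 + (-1/12)·2 = 1/2 ✓
b·c²: 2/3·1 + (-1/12)·4 = 1/3 ✓
b·Ac: (-1/12)·(-2) = 1/6 ✓; 3 stages ⇒ order 3.

3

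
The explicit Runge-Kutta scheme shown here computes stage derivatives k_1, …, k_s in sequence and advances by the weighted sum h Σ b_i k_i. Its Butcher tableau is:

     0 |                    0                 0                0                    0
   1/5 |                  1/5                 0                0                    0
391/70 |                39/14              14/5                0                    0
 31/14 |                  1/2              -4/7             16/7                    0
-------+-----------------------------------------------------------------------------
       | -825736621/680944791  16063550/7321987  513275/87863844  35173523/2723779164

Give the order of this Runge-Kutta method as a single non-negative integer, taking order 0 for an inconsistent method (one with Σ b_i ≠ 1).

b = (-825736621/680944791, 16063550/7321987, 513275/87863844, 35173523/2723779164)
c = (0, 1/5, 391/70, 31/14)
Ac = (0, 0, 14/25, 620/49)
Σ b_i: (-825736621/680944791)·1 + 16063550/7321987·1 + 513275/87863844·1 + 35173523/2723779164·1 = 1 ✓
b·c: 16063550/7321987·1/5 + 513275/87863844·391/70 + 35173523/2723779164·31/14 = 1/2 ✓
b·c²: 16063550/7321987·1/25 + 513275/87863844·152881/4900 + 35173523/2723779164·961/196 = 1/3 ✓
b·Ac: 513275/87863844·14/25 + 35173523/2723779164·620/49 = 1/6 ✓
b·c³: 16063550/7321987·1/125 + 513275/87863844·59776471/343000 + 35173523/2723779164·29791/2744 = 2410607359/2050156360 ≠ 1/4 ⇒ order 3.
b·(c∘Ac): 513275/87863844·391/125 + 35173523/2723779164·9610/343 = 389608399/1025078180 ≠ 1/8
b·Ac²: 513275/87863844·14/125 + 35173523/2723779164·611328/8575 = 219569805073/238330676850 ≠ 1/12
b·A²c: 35173523/2723779164·32/25 = 281388184/17023619775 ≠ 1/24

3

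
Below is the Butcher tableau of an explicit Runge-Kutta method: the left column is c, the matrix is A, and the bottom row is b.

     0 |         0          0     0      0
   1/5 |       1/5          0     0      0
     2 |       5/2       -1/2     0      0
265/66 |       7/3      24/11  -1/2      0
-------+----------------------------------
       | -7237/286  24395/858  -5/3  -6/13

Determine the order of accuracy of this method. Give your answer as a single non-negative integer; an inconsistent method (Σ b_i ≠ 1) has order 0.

b = (-7237/286, 24395/858, -5/3, -6/13)
c = (0, 1/5, 2, 265/66)
Ac = (0, 0, -1/10, -31/55)
Σ b_i: (-7237/286)·1 + 24395/858·1 + (-5/3)·1 + (-6/13)·1 = 1 ✓
b·c: 24395/858·1/5 + (-5/3)·2 + (-6/13)·265/66 = 1/2 ✓
b·c²: 24395/858·1/25 + (-5/3)·4 + (-6/13)·70225/4356 = -306028/23595 ≠ 1/3 ⇒ order 2.
b·Ac: (-5/3)·(-1/10) + (-6/13)·(-31/55) = 1831/4290 ≠ 1/6

2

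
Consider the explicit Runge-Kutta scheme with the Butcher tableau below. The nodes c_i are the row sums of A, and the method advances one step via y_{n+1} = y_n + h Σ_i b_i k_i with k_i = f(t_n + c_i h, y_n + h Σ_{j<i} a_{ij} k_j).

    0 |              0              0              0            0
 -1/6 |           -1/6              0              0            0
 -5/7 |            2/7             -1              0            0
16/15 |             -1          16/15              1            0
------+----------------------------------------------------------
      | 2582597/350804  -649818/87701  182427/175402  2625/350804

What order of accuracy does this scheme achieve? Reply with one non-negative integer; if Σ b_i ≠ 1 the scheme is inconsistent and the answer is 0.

3

b = (2582597/350804, -649818/87701, 182427/175402, 2625/350804)
c = (0, -1/6, -5/7, 16/15)
Ac = (0, 0, 1/6, -281/315)
Σ b_i: 2582597/350804·1 + (-649818/87701)·1 + 182427/175402·1 + 2625/350804·1 = 1 ✓
b·c: (-649818/87701)·(-1/6) + 182427/175402·(-5/7) + 2625/350804·16/15 = 1/2 ✓
b·c²: (-649818/87701)·1/36 + 182427/175402·25/49 + 2625/350804·256/225 = 1/3 ✓
b·Ac: 182427/175402·1/6 + 2625/350804·(-281/315) = 1/6 ✓
b·c³: (-649818/87701)·(-1/216) + 182427/175402·(-125/343) + 2625/350804·4096/3375 = -7417925/22100652 ≠ 1/4 ⇒ order 3.
b·(c∘Ac): 182427/175402·(-5/42) + 2625/350804·(-4496/4725) = -413395/3157236 ≠ 1/8
b·Ac²: 182427/175402·(-1/36) + 2625/350804·3571/6615 = -1098439/44201304 ≠ 1/12
b·A²c: 2625/350804·1/6 = 875/701608 ≠ 1/24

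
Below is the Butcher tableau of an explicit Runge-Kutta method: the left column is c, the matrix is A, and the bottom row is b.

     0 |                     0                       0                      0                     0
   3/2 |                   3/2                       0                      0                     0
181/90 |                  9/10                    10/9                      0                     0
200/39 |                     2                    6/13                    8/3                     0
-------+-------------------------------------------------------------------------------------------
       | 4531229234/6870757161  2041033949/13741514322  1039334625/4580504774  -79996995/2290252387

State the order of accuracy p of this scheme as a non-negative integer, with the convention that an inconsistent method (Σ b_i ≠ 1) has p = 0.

b = (4531229234/6870757161, 2041033949/13741514322, 1039334625/4580504774, -79996995/2290252387)
c = (0, 3/2, 181/90, 200/39)
Ac = (0, 0, 5/3, 10627/1755)
Σ b_i: 4531229234/6870757161·1 + 2041033949/13741514322·1 + 1039334625/4580504774·1 + (-79996995/2290252387)·1 = 1 ✓
b·c: 2041033949/13741514322·3/2 + 1039334625/4580504774·181/90 + (-79996995/2290252387)·200/39 = 1/2 ✓
b·c²: 2041033949/13741514322·9/4 + 1039334625/4580504774·32761/8100 + (-79996995/2290252387)·40000/1521 = 1/3 ✓
b·Ac: 1039334625/4580504774·5/3 + (-79996995/2290252387)·10627/1755 = 1/6 ✓
b·c³: 2041033949/13741514322·27/8 + 1039334625/4580504774·5929741/729000 + (-79996995/2290252387)·8000000/59319 = -15201454018063/6431028702696 ≠ 1/4 ⇒ order 3.
b·(c∘Ac): 1039334625/4580504774·181/54 + (-79996995/2290252387)·425080/13689 = -26721808025/82449085932 ≠ 1/8
b·Ac²: 1039334625/4580504774·5/2 + (-79996995/2290252387)·1867597/157950 = 190774297957/1236736288980 ≠ 1/12
b·A²c: (-79996995/2290252387)·40/9 = -355542200/2290252387 ≠ 1/24

3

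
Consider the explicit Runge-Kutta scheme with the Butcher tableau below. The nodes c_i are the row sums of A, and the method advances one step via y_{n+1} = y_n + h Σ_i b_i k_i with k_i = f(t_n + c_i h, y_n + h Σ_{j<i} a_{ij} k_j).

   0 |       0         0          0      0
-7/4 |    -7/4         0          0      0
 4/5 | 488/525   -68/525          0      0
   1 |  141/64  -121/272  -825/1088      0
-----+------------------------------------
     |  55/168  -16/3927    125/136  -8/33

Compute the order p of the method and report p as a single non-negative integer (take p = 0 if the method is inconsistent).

4

b = (55/168, -16/3927, 125/136, -8/33)
c = (0, -7/4, 4/5, 1)
Ac = (0, 0, 17/75, 11/64)
Σ b_i: 55/168·1 + (-16/3927)·1 + 125/136·1 + (-8/33)·1 = 1 ✓
b·c: (-16/3927)·(-7/4) + 125/136·4/5 + (-8/33)·1 = 1/2 ✓
b·c²: (-16/3927)·49/16 + 125/136·16/25 + (-8/33)·1 = 1/3 ✓
b·Ac: 125/136·17/75 + (-8/33)·11/64 = 1/6 ✓
b·c³: (-16/3927)·(-343/64) + 125/136·64/125 + (-8/33)·1 = 1/4 ✓
b·(c∘Ac): 125/136·68/375 + (-8/33)·11/64 = 1/8 ✓
b·Ac²: 125/136·(-119/300) + (-8/33)·(-473/256) = 1/12 ✓
b·A²c: (-8/33)·(-11/64) = 1/24 ✓; 4 stages ⇒ order 4.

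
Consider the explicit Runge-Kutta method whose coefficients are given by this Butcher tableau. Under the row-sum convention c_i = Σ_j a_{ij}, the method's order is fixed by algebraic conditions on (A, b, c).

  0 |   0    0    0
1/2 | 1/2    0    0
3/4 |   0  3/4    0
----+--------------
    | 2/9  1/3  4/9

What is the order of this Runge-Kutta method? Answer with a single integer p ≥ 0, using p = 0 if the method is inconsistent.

3

b = (2/9, 1/3, 4/9)
c = (0, 1/2, 3/4)
Ac = (0, 0, 3/8)
Σ b_i: 2/9·1 + 1/3·1 + 4/9·1 = 1 ✓
b·c: 1/3·1/2 + 4/9·3/4 = 1/2 ✓
b·c²: 1/3·1/4 + 4/9·9/16 = 1/3 ✓
b·Ac: 4/9·3/8 = 1/6 ✓; 3 stages ⇒ order 3.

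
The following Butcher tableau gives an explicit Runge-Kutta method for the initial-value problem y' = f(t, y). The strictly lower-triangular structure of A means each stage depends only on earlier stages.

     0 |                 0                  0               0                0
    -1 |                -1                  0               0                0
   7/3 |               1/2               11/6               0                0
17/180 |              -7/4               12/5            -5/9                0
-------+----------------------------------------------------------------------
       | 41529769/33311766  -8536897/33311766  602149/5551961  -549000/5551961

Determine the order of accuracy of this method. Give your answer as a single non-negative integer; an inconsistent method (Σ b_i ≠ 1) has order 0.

b = (41529769/33311766, -8536897/33311766, 602149/5551961, -549000/5551961)
c = (0, -1, 7/3, 17/180)
Ac = (0, 0, -11/6, -499/135)
Σ b_i: 41529769/33311766·1 + (-8536897/33311766)·1 + 602149/5551961·1 + (-549000/5551961)·1 = 1 ✓
b·c: (-8536897/33311766)·(-1) + 602149/5551961·7/3 + (-549000/5551961)·17/180 = 1/2 ✓
b·c²: (-8536897/33311766)·1 + 602149/5551961·49/9 + (-549000/5551961)·289/32400 = 1/3 ✓
b·Ac: 602149/5551961·(-11/6) + (-549000/5551961)·(-499/135) = 1/6 ✓
b·c³: (-8536897/33311766)·(-1) + 602149/5551961·343/27 + (-549000/5551961)·4913/5832000 = 5878575751/3597670728 ≠ 1/4 ⇒ order 3.
b·(c∘Ac): 602149/5551961·(-77/18) + (-549000/5551961)·(-8483/24300) = -128747159/299805894 ≠ 1/8
b·Ac²: 602149/5551961·11/6 + (-549000/5551961)·(-253/405) = 26044117/99935298 ≠ 1/12
b·A²c: (-549000/5551961)·55/54 = -1677500/16655883 ≠ 1/24

3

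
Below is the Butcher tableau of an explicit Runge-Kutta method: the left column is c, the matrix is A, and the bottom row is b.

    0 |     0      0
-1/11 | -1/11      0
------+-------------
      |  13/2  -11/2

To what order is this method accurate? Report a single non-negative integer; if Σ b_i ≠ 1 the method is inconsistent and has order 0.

b = (13/2, -11/2)
c = (0, -1/11)
Σ b_i: 13/2·1 + (-11/2)·1 = 1 ✓
b·c: (-11/2)·(-1/11) = 1/2 ✓; 2 stages ⇒ order 2.

2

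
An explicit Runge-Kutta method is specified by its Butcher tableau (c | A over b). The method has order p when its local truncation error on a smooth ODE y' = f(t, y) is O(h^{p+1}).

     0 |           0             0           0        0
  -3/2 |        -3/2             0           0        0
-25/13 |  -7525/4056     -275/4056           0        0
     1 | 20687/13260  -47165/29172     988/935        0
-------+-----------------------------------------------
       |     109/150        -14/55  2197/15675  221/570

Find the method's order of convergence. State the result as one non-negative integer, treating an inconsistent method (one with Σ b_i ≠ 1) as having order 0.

b = (109/150, -14/55, 2197/15675, 221/570)
c = (0, -3/2, -25/13, 1)
Ac = (0, 0, 275/2704, 695/1768)
Σ b_i: 109/150·1 + (-14/55)·1 + 2197/15675·1 + 221/570·1 = 1 ✓
b·c: (-14/55)·(-3/2) + 2197/15675·(-25/13) + 221/570·1 = 1/2 ✓
b·c²: (-14/55)·9/4 + 2197/15675·625/169 + 221/570·1 = 1/3 ✓
b·Ac: 2197/15675·275/2704 + 221/570·695/1768 = 1/6 ✓
b·c³: (-14/55)·(-27/8) + 2197/15675·(-15625/2197) + 221/570·1 = 1/4 ✓
b·(c∘Ac): 2197/15675·(-6875/35152) + 221/570·695/1768 = 1/8 ✓
b·Ac²: 2197/15675·(-825/5408) + 221/570·955/3536 = 1/12 ✓
b·A²c: 221/570·95/884 = 1/24 ✓; 4 stages ⇒ order 4.

4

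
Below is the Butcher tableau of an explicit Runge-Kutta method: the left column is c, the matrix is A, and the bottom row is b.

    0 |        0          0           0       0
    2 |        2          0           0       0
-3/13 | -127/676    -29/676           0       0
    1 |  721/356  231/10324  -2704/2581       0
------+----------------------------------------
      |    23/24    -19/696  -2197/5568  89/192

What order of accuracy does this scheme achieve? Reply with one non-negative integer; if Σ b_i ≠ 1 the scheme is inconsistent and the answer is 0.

4

b = (23/24, -19/696, -2197/5568, 89/192)
c = (0, 2, -3/13, 1)
Ac = (0, 0, -29/338, 51/178)
Σ b_i: 23/24·1 + (-19/696)·1 + (-2197/5568)·1 + 89/192·1 = 1 ✓
b·c: (-19/696)·2 + (-2197/5568)·(-3/13) + 89/192·1 = 1/2 ✓
b·c²: (-19/696)·4 + (-2197/5568)·9/169 + 89/192·1 = 1/3 ✓
b·Ac: (-2197/5568)·(-29/338) + 89/192·51/178 = 1/6 ✓
b·c³: (-19/696)·8 + (-2197/5568)·(-27/2197) + 89/192·1 = 1/4 ✓
b·(c∘Ac): (-2197/5568)·87/4394 + 89/192·51/178 = 1/8 ✓
b·Ac²: (-2197/5568)·(-29/169) + 89/192·3/89 = 1/12 ✓
b·A²c: 89/192·8/89 = 1/24 ✓; 4 stages ⇒ order 4.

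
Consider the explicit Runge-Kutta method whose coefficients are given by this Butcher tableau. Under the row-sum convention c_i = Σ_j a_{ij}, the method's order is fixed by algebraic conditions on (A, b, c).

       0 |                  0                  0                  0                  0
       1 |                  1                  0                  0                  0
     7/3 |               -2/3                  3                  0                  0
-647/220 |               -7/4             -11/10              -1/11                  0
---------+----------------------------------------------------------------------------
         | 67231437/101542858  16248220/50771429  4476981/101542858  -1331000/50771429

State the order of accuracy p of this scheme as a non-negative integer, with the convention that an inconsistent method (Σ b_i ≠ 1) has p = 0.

3

b = (67231437/101542858, 16248220/50771429, 4476981/101542858, -1331000/50771429)
c = (0, 1, 7/3, -647/220)
Ac = (0, 0, 3, -433/330)
Σ b_i: 67231437/101542858·1 + 16248220/50771429·1 + 4476981/101542858·1 + (-1331000/50771429)·1 = 1 ✓
b·c: 16248220/50771429·1 + 4476981/101542858·7/3 + (-1331000/50771429)·(-647/220) = 1/2 ✓
b·c²: 16248220/50771429·1 + 4476981/101542858·49/9 + (-1331000/50771429)·418609/48400 = 1/3 ✓
b·Ac: 4476981/101542858·3 + (-1331000/50771429)·(-433/330) = 1/6 ✓
b·c³: 16248220/50771429·1 + 4476981/101542858·343/27 + (-1331000/50771429)·(-270840023/10648000) = 5654904691/3655542888 ≠ 1/4 ⇒ order 3.
b·(c∘Ac): 4476981/101542858·7 + (-1331000/50771429)·280151/72600 = 63199991/304628574 ≠ 1/8
b·Ac²: 4476981/101542858·3 + (-1331000/50771429)·(-1579/990) = 159090287/913885722 ≠ 1/12
b·A²c: (-1331000/50771429)·(-3/11) = 363000/50771429 ≠ 1/24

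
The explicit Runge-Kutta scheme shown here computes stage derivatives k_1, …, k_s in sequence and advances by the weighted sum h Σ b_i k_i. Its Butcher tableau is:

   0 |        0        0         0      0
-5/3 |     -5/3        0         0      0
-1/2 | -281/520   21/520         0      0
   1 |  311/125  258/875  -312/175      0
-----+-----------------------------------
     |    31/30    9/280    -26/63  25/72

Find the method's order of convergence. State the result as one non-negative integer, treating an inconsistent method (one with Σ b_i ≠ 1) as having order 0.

4

b = (31/30, 9/280, -26/63, 25/72)
c = (0, -5/3, -1/2, 1)
Ac = (0, 0, -7/104, 2/5)
Σ b_i: 31/30·1 + 9/280·1 + (-26/63)·1 + 25/72·1 = 1 ✓
b·c: 9/280·(-5/3) + (-26/63)·(-1/2) + 25/72·1 = 1/2 ✓
b·c²: 9/280·25/9 + (-26/63)·1/4 + 25/72·1 = 1/3 ✓
b·Ac: (-26/63)·(-7/104) + 25/72·2/5 = 1/6 ✓
b·c³: 9/280·(-125/27) + (-26/63)·(-1/8) + 25/72·1 = 1/4 ✓
b·(c∘Ac): (-26/63)·7/208 + 25/72·2/5 = 1/8 ✓
b·Ac²: (-26/63)·35/312 + 25/72·28/75 = 1/12 ✓
b·A²c: 25/72·3/25 = 1/24 ✓; 4 stages ⇒ order 4.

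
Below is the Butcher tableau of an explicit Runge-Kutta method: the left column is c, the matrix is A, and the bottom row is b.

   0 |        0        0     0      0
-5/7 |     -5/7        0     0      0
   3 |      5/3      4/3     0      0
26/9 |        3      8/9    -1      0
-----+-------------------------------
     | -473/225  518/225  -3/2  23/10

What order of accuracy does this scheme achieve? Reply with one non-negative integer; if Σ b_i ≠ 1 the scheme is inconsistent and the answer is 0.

b = (-473/225, 518/225, -3/2, 23/10)
c = (0, -5/7, 3, 26/9)
Ac = (0, 0, -20/21, -229/63)
Σ b_i: (-473/225)·1 + 518/225·1 + (-3/2)·1 + 23/10·1 = 1 ✓
b·c: 518/225·(-5/7) + (-3/2)·3 + 23/10·26/9 = 1/2 ✓
b·c²: 518/225·25/49 + (-3/2)·9 + 23/10·676/81 = 38951/5670 ≠ 1/3 ⇒ order 2.
b·Ac: (-3/2)·(-20/21) + 23/10·(-229/63) = -4367/630 ≠ 1/6

2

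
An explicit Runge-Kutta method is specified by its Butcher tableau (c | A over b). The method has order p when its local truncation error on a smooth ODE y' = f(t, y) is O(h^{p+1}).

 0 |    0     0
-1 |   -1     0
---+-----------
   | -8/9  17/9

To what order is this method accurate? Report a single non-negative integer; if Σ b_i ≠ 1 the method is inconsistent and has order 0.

1

b = (-8/9, 17/9)
c = (0, -1)
Σ b_i: (-8/9)·1 + 17/9·1 = 1 ✓
b·c: 17/9·(-1) = -17/9 ≠ 1/2 ⇒ order 1.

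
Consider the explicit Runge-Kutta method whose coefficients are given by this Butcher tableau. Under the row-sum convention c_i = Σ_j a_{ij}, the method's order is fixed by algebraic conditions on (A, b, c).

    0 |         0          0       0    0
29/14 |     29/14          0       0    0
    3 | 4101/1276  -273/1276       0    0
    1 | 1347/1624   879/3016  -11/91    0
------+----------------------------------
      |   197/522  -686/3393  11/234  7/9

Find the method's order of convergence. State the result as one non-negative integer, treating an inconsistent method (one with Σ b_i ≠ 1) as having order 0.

4

b = (197/522, -686/3393, 11/234, 7/9)
c = (0, 29/14, 3, 1)
Ac = (0, 0, -39/88, 27/112)
Σ b_i: 197/522·1 + (-686/3393)·1 + 11/234·1 + 7/9·1 = 1 ✓
b·c: (-686/3393)·29/14 + 11/234·3 + 7/9·1 = 1/2 ✓
b·c²: (-686/3393)·841/196 + 11/234·9 + 7/9·1 = 1/3 ✓
b·Ac: 11/234·(-39/88) + 7/9·27/112 = 1/6 ✓
b·c³: (-686/3393)·24389/2744 + 11/234·27 + 7/9·1 = 1/4 ✓
b·(c∘Ac): 11/234·(-117/88) + 7/9·27/112 = 1/8 ✓
b·Ac²: 11/234·(-1131/1232) + 7/9·255/1568 = 1/12 ✓
b·A²c: 7/9·3/56 = 1/24 ✓; 4 stages ⇒ order 4.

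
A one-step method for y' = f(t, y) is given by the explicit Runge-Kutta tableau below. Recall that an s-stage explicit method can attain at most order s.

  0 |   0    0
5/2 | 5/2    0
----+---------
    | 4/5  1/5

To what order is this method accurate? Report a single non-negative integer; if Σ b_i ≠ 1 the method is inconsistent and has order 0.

2

b = (4/5, 1/5)
c = (0, 5/2)
Σ b_i: 4/5·1 + 1/5·1 = 1 ✓
b·c: 1/5·5/2 = 1/2 ✓; 2 stages ⇒ order 2.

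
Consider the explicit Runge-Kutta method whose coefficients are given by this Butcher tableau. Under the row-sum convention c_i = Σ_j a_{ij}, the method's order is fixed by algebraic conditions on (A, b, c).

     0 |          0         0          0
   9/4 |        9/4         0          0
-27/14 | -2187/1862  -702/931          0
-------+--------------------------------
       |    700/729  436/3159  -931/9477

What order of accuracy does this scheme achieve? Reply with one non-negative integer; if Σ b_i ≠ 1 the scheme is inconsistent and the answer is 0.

3

b = (700/729, 436/3159, -931/9477)
c = (0, 9/4, -27/14)
Ac = (0, 0, -3159/1862)
Σ b_i: 700/729·1 + 436/3159·1 + (-931/9477)·1 = 1 ✓
b·c: 436/3159·9/4 + (-931/9477)·(-27/14) = 1/2 ✓
b·c²: 436/3159·81/16 + (-931/9477)·729/196 = 1/3 ✓
b·Ac: (-931/9477)·(-3159/1862) = 1/6 ✓; 3 stages ⇒ order 3.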